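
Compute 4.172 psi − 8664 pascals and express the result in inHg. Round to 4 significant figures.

5.936 inches of mercury

4.172 psi = 8.49428 inHg and 8664 Pa = 2.55848 inHg.
8.49428 − 2.55848 ≈ 5.936 inHg.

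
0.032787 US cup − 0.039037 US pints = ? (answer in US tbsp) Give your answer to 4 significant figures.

0.032787 US cup = 0.524592 US tbsp and 0.039037 US pt = 1.24918 US tbsp.
0.524592 − 1.24918 ≈ -0.7246 US tbsp.

-0.7246 US tbsp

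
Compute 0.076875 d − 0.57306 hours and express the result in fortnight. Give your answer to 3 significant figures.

0.076875 d = 0.00549107 fortnight and 0.57306 h = 0.00170554 fortnight.
0.00549107 − 0.00170554 ≈ 0.00379 fortnight.

0.00379 fortnight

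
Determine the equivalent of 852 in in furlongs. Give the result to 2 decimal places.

0.11 furlongs

1 in = 0.000126263 furlong.
852 × 0.000126263 ≈ 0.11 furlong.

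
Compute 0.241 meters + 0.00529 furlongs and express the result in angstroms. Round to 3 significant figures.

1.31e+10 Å

0.241 m = 2.41000e+9 Å and 0.00529 furlong = 1.06418e+10 Å.
2.41000e+9 + 1.06418e+10 ≈ 1.31e+10 Å.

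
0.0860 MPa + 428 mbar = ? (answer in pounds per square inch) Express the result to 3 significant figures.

18.7 psi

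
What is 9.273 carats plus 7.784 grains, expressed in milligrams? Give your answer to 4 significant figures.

2359 mg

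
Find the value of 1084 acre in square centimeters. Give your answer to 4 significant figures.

4.387e+10 square centimeters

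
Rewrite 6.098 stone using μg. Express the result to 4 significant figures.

1 stone = 6.35029 × 10^9 micrograms.
Thus 6.098 × 6.35029 × 10^9 ≈ 3.872 × 10^10 μg.

3.872 × 10^10 micrograms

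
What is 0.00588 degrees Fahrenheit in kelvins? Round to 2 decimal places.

255.38 K

K = (°F + 459.67) × 5/9.
Applying the formula gives 255.38 K.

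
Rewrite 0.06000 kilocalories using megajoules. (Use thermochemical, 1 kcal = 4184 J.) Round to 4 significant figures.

1 kcal = 0.00418400 MJ.
Thus 0.06000 × 0.00418400 ≈ 0.0002510 MJ.

0.0002510 megajoules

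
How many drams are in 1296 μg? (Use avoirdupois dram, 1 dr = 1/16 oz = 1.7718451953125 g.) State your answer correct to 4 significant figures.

0.0007314 drams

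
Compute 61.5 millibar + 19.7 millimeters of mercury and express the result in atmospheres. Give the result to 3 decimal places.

61.5 mbar = 0.0606958 atm and 19.7 mmHg = 0.0259211 atm.
0.0606958 + 0.0259211 ≈ 0.087 atm.

0.087 atmospheres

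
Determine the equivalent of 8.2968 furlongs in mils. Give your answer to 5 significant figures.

1 furlong = 7.92000e+6 mils.
So 8.2968 × 7.92000e+6 ≈ 6.5711e+7 mil.

6.5711e+7 mils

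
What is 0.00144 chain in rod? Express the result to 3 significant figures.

0.00576 rod

1 chain = 4.00000 rod.
Thus 0.00144 × 4.00000 ≈ 0.00576 rod.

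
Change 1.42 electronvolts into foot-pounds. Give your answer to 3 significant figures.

1.68 × 10^-19 ft·lbf

1 electronvolt = 1.18170 × 10^-19 ft·lbf.
Then 1.42 × 1.18170 × 10^-19 ≈ 1.68 × 10^-19 ft·lbf.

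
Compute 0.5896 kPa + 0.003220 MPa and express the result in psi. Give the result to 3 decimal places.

0.5896 kPa = 0.0855143 psi and 0.003220 MPa = 0.467022 psi.
0.0855143 + 0.467022 ≈ 0.553 psi.

0.553 pounds per square inch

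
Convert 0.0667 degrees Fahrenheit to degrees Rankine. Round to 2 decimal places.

459.74 °R

°R = °F + 459.67.
Applying the formula gives 459.74 °R.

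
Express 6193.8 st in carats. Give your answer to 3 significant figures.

1 stone = 31751.5 ct.
Thus 6193.8 × 31751.5 ≈ 1.97e+8 ct.

1.97e+8 ct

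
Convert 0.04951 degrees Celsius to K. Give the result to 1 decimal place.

273.2 kelvins

K = °C + 273.15.
Applying the formula gives 273.2 K.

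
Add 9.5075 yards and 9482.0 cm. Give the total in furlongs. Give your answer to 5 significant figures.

9.5075 yd = 0.0432159 furlong and 9482.0 cm = 0.471347 furlong.
0.0432159 + 0.471347 ≈ 0.51456 furlong.

0.51456 furlongs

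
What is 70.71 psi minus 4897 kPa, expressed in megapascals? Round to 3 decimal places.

70.71 psi = 0.487528 MPa and 4897 kPa = 4.89700 MPa.
0.487528 − 4.89700 ≈ -4.409 MPa.

-4.409 MPa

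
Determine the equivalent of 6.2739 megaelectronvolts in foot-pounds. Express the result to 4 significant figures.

7.414 × 10^-13 ft·lbf

1 megaelectronvolt = 1.18170 × 10^-13 foot-pounds.
6.2739 × 1.18170 × 10^-13 ≈ 7.414 × 10^-13 ft·lbf.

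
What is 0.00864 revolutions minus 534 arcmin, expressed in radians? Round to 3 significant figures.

-0.101 radians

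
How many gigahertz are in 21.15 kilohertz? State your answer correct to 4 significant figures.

1 kilohertz = 1.00000e-6 gigahertz.
Thus 21.15 × 1.00000e-6 ≈ 2.115e-5 GHz.

2.115e-5 GHz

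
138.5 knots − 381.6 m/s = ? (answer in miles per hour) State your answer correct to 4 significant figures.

-694.2 mph

138.5 kn = 159.383 mph and 381.6 m/s = 853.615 mph.
159.383 − 853.615 ≈ -694.2 mph.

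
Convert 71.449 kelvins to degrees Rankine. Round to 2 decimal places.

°R = K × 9/5.
Applying the formula gives 128.61 °R.

128.61 degrees Rankine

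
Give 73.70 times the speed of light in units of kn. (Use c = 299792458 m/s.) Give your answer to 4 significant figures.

4.295 × 10^10 knots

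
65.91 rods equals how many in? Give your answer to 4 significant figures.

1 rod = 198.000 in.
Then 65.91 × 198.000 ≈ 13050 in.

13050 inches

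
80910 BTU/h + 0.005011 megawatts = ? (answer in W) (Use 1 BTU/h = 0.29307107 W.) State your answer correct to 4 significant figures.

28720 W

80910 BTU/h = 23712.4 W and 0.005011 MW = 5011.00 W.
23712.4 + 5011.00 ≈ 28720 W.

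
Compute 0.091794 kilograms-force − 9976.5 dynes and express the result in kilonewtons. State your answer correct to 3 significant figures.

0.000800 kilonewtons

0.091794 kgf = 0.000900192 kN and 9976.5 dyn = 9.97650 × 10^-5 kN.
0.000900192 − 9.97650 × 10^-5 ≈ 0.000800 kN.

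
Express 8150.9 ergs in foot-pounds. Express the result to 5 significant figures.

1 erg = 7.37562 × 10^-8 ft·lbf.
8150.9 × 7.37562 × 10^-8 ≈ 0.00060118 ft·lbf.

0.00060118 foot-pounds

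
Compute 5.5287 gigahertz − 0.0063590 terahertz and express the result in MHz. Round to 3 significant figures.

-830 megahertz

5.5287 GHz = 5528.70 MHz and 0.0063590 THz = 6359.00 MHz.
5528.70 − 6359.00 ≈ -830 MHz.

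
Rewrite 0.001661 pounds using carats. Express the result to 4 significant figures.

3.767 ct

1 pound = 2267.96 ct.
Then 0.001661 × 2267.96 ≈ 3.767 ct.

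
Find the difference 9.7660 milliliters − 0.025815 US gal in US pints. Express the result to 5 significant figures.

-0.18588 US pints

9.7660 mL = 0.0206392 US pt and 0.025815 US gal = 0.206520 US pt.
0.0206392 − 0.206520 ≈ -0.18588 US pt.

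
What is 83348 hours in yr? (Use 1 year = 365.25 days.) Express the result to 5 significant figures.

9.5081 years

1 hour = 0.000114077 yr.
Then 83348 × 0.000114077 ≈ 9.5081 yr.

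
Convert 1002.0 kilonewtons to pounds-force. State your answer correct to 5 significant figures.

1 kilonewton = 224.809 pounds-force.
1002.0 × 224.809 ≈ 225260 lbf.

225260 lbf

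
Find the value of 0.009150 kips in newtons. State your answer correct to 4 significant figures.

40.70 N

1 kip = 4448.22 N.
So 0.009150 × 4448.22 ≈ 40.70 N.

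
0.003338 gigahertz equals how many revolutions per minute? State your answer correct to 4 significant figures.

2.003e+8 revolutions per minute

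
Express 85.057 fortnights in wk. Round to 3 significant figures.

170 wk

1 fortnight = 2.00000 wk.
85.057 × 2.00000 ≈ 170 wk.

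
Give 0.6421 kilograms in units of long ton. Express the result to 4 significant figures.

0.0006320 long ton

1 kg = 0.000984207 long tons.
Then 0.6421 × 0.000984207 ≈ 0.0006320 long ton.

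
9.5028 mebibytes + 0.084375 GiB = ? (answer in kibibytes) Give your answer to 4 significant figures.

98200 kibibytes

9.5028 MiB = 9730.87 KiB and 0.084375 GiB = 88473.6 KiB.
9730.87 + 88473.6 ≈ 98200 KiB.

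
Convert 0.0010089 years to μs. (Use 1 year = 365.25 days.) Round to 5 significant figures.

1 year = 3.15576 × 10^13 microseconds.
0.0010089 × 3.15576 × 10^13 ≈ 3.1838 × 10^10 μs.

3.1838 × 10^10 μs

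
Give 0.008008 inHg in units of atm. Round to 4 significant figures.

1 inch of mercury = 0.0334211 atm.
So 0.008008 × 0.0334211 ≈ 0.0002676 atm.

0.0002676 atm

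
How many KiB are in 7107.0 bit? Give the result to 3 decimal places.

1 bit = 0.000122070 KiB.
7107.0 × 0.000122070 ≈ 0.868 KiB.

0.868 KiB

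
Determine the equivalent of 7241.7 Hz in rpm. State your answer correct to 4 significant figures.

1 Hz = 60.0000 revolutions per minute.
So 7241.7 × 60.0000 ≈ 434500 rpm.

434500 rpm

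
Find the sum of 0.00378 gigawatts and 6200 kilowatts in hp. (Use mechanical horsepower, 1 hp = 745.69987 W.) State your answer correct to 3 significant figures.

0.00378 GW = 5069.06 hp and 6200 kW = 8314.34 hp.
5069.06 + 8314.34 ≈ 13400 hp.

13400 hp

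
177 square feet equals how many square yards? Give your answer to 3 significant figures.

1 square foot = 0.111111 square yards.
177 × 0.111111 ≈ 19.7 yd².

19.7 yd²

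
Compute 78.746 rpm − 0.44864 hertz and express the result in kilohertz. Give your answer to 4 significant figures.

0.0008638 kilohertz

78.746 rpm = 0.00131243 kHz and 0.44864 Hz = 0.000448640 kHz.
0.00131243 − 0.000448640 ≈ 0.0008638 kHz.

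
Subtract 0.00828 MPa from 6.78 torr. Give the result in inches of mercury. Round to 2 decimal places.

6.78 torr = 0.266929 inHg and 0.00828 MPa = 2.44508 inHg.
0.266929 − 2.44508 ≈ -2.18 inHg.

-2.18 inHg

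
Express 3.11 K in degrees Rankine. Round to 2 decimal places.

5.60 °R

°R = K × 9/5.
Applying the formula gives 5.60 °R.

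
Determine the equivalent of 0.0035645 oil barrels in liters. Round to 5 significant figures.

0.56671 liters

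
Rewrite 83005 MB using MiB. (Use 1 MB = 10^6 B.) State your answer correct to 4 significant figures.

1 megabyte = 0.953674 MiB.
83005 × 0.953674 ≈ 79160 MiB.

79160 MiB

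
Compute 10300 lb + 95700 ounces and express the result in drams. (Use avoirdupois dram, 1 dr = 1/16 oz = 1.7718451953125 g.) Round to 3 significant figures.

10300 lb = 2.63680 × 10^6 dr and 95700 oz = 1.53120 × 10^6 dr.
2.63680 × 10^6 + 1.53120 × 10^6 ≈ 4.17 × 10^6 dr.

4.17 × 10^6 dr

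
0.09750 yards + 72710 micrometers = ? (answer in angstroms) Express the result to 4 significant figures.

0.09750 yd = 8.91540e+8 Å and 72710 μm = 7.27100e+8 Å.
8.91540e+8 + 7.27100e+8 ≈ 1.619e+9 Å.

1.619e+9 angstroms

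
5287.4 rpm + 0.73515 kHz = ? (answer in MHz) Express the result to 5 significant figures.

0.00082327 MHz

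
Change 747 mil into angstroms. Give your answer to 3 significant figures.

1 mil = 254000 Å.
Thus 747 × 254000 ≈ 1.90e+8 Å.

1.90e+8 angstroms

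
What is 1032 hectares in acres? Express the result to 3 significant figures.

2550 acre

1 hectare = 2.47105 acre.
Thus 1032 × 2.47105 ≈ 2550 acre.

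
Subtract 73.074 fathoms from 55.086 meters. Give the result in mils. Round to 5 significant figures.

55.086 m = 2.16874 × 10^6 mil and 73.074 fathom = 5.26133 × 10^6 mil.
2.16874 × 10^6 − 5.26133 × 10^6 ≈ -3.0926 × 10^6 mil.

-3.0926 × 10^6 mil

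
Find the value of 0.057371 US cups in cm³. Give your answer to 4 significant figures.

13.57 cm³

1 US cup = 236.588 cubic centimeters.
Then 0.057371 × 236.588 ≈ 13.57 cm³.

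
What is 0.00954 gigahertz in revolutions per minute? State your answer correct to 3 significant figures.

5.72 × 10^8 rpm

1 GHz = 6.00000 × 10^10 rpm.
0.00954 × 6.00000 × 10^10 ≈ 5.72 × 10^8 rpm.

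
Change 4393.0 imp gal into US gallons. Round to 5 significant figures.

5275.8 US gal

1 imp gal = 1.20095 US gallons.
So 4393.0 × 1.20095 ≈ 5275.8 US gal.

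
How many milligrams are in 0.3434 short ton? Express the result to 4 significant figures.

1 short ton = 9.07185e+8 mg.
So 0.3434 × 9.07185e+8 ≈ 3.115e+8 mg.

3.115e+8 milligrams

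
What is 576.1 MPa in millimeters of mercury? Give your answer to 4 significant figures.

4.321 × 10^6 mmHg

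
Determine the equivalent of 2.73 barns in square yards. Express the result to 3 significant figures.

1 barn = 1.19599 × 10^-28 yd².
Then 2.73 × 1.19599 × 10^-28 ≈ 3.27 × 10^-28 yd².

3.27 × 10^-28 yd²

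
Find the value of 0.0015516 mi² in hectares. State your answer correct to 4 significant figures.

1 mi² = 258.999 ha.
Thus 0.0015516 × 258.999 ≈ 0.4019 ha.

0.4019 ha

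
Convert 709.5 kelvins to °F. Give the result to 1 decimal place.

817.4 °F

K = (°F + 459.67) × 5/9.
Applying the formula gives 817.4 °F.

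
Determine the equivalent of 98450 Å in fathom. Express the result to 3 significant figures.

1 angstrom = 5.46807 × 10^-11 fathoms.
So 98450 × 5.46807 × 10^-11 ≈ 5.38 × 10^-6 fathom.

5.38 × 10^-6 fathoms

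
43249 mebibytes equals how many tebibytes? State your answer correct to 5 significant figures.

1 mebibyte = 9.53674e-7 tebibytes.
So 43249 × 9.53674e-7 ≈ 0.041245 TiB.

0.041245 TiB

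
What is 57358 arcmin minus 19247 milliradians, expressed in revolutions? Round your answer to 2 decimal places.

57358 arcmin = 2.65546 rev and 19247 mrad = 3.06326 rev.
2.65546 − 3.06326 ≈ -0.41 rev.

-0.41 rev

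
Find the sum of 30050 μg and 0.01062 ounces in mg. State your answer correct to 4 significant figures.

331.1 mg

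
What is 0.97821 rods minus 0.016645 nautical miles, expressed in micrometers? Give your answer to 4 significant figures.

-2.591 × 10^7 μm

0.97821 rod = 4.91961 × 10^6 μm and 0.016645 nmi = 3.08265 × 10^7 μm.
4.91961 × 10^6 − 3.08265 × 10^7 ≈ -2.591 × 10^7 μm.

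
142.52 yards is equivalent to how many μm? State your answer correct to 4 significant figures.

1.303e+8 μm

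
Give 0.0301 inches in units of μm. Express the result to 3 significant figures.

765 μm

1 inch = 25400.0 μm.
Then 0.0301 × 25400.0 ≈ 765 μm.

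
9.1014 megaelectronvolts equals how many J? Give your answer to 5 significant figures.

1.4582e-12 joules

1 megaelectronvolt = 1.60218e-13 joules.
So 9.1014 × 1.60218e-13 ≈ 1.4582e-12 J.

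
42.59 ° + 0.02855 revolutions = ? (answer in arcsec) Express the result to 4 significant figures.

42.59 ° = 153324 arcsec and 0.02855 rev = 37000.8 arcsec.
153324 + 37000.8 ≈ 190300 arcsec.

190300 arcsec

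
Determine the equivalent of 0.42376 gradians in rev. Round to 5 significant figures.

0.0010594 revolutions

1 grad = 0.00250000 rev.
Thus 0.42376 × 0.00250000 ≈ 0.0010594 rev.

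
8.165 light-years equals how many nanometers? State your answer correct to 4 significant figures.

7.725 × 10^25 nm

1 light-year = 9.46073 × 10^24 nm.
Then 8.165 × 9.46073 × 10^24 ≈ 7.725 × 10^25 nm.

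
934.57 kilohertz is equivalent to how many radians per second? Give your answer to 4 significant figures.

1 kHz = 6283.19 rad/s.
Then 934.57 × 6283.19 ≈ 5.872e+6 rad/s.

5.872e+6 radians per second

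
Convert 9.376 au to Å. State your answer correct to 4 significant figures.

1 astronomical unit = 1.49598e+21 Å.
Then 9.376 × 1.49598e+21 ≈ 1.403e+22 Å.

1.403e+22 Å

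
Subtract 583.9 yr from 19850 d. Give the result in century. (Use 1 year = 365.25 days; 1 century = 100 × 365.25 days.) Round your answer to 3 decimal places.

19850 d = 0.543463 century and 583.9 yr = 5.83900 century.
0.543463 − 5.83900 ≈ -5.296 century.

-5.296 century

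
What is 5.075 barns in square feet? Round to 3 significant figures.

5.46e-27 ft²

1 barn = 1.07639e-27 ft².
Then 5.075 × 1.07639e-27 ≈ 5.46e-27 ft².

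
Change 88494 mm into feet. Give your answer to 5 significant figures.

290.33 ft

1 millimeter = 0.00328084 ft.
Thus 88494 × 0.00328084 ≈ 290.33 ft.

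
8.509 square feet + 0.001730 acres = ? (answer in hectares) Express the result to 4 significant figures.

0.0007792 ha

8.509 ft² = 7.90512e-5 ha and 0.001730 acre = 0.000700106 ha.
7.90512e-5 + 0.000700106 ≈ 0.0007792 ha.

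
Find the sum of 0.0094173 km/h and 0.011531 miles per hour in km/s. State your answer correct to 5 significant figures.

7.7707 × 10^-6 kilometers per second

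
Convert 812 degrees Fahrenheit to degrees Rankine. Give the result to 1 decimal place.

°R = °F + 459.67.
Applying the formula gives 1271.7 °R.

1271.7 °R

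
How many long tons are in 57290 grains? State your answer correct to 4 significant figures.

1 gr = 6.37755e-8 long tons.
Thus 57290 × 6.37755e-8 ≈ 0.003654 long ton.

0.003654 long ton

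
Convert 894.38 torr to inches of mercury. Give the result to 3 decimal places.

1 torr = 0.0393701 inHg.
894.38 × 0.0393701 ≈ 35.212 inHg.

35.212 inHg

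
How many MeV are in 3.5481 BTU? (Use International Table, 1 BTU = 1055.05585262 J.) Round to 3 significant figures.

1 British thermal unit = 6.58514e+15 megaelectronvolts.
So 3.5481 × 6.58514e+15 ≈ 2.34e+16 MeV.

2.34e+16 megaelectronvolts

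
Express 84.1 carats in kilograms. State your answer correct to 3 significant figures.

1 carat = 0.000200000 kg.
84.1 × 0.000200000 ≈ 0.0168 kg.

0.0168 kilograms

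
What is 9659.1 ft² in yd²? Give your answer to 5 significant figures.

1073.2 yd²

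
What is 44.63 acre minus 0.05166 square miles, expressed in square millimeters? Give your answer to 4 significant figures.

4.681e+10 square millimeters

44.63 acre = 1.80611e+11 mm² and 0.05166 mi² = 1.33799e+11 mm².
1.80611e+11 − 1.33799e+11 ≈ 4.681e+10 mm².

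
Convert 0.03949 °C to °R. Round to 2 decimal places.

491.74 °R

°R = (°C + 273.15) × 9/5.
Applying the formula gives 491.74 °R.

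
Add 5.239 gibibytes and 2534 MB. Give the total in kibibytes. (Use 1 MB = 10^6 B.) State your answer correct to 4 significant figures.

5.239 GiB = 5.49349 × 10^6 KiB and 2534 MB = 2.47461 × 10^6 KiB.
5.49349 × 10^6 + 2.47461 × 10^6 ≈ 7.968 × 10^6 KiB.

7.968 × 10^6 kibibytes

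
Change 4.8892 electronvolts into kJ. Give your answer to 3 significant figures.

7.83 × 10^-22 kilojoules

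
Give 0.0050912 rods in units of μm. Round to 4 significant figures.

1 rod = 5.02920 × 10^6 μm.
0.0050912 × 5.02920 × 10^6 ≈ 25600 μm.

25600 micrometers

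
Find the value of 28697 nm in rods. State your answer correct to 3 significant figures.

1 nm = 1.98839e-10 rod.
28697 × 1.98839e-10 ≈ 5.71e-6 rod.

5.71e-6 rods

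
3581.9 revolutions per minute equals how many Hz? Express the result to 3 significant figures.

1 revolution per minute = 0.0166667 hertz.
Then 3581.9 × 0.0166667 ≈ 59.7 Hz.

59.7 Hz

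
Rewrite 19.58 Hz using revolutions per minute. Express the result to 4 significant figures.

1 Hz = 60.0000 rpm.
19.58 × 60.0000 ≈ 1175 rpm.

1175 revolutions per minute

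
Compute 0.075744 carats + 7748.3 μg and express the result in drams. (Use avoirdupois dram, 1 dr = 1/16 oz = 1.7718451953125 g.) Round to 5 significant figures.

0.075744 ct = 0.00854973 dr and 7748.3 μg = 0.00437301 dr.
0.00854973 + 0.00437301 ≈ 0.012923 dr.

0.012923 dr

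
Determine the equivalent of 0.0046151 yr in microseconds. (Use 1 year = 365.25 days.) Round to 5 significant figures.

1.4564 × 10^11 μs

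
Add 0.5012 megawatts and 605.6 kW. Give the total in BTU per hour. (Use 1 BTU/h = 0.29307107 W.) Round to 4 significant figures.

0.5012 MW = 1.71017 × 10^6 BTU/h and 605.6 kW = 2.06639 × 10^6 BTU/h.
1.71017 × 10^6 + 2.06639 × 10^6 ≈ 3.777 × 10^6 BTU/h.

3.777 × 10^6 BTU per hour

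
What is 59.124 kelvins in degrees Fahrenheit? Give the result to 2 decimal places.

K = (°F + 459.67) × 5/9.
Applying the formula gives -353.25 °F.

-353.25 °F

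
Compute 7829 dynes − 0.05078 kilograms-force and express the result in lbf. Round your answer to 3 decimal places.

-0.094 lbf

7829 dyn = 0.0176003 lbf and 0.05078 kgf = 0.111951 lbf.
0.0176003 − 0.111951 ≈ -0.094 lbf.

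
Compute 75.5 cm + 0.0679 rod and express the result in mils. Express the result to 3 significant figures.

43200 mils

75.5 cm = 29724.4 mil and 0.0679 rod = 13444.2 mil.
29724.4 + 13444.2 ≈ 43200 mil.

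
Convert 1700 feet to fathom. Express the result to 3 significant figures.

283 fathoms

1 foot = 0.166667 fathom.
Thus 1700 × 0.166667 ≈ 283 fathom.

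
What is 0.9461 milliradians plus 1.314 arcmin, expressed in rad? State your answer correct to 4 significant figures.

0.001328 rad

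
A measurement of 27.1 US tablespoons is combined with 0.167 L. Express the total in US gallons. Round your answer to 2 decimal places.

27.1 US tbsp = 0.105859 US gal and 0.167 L = 0.0441167 US gal.
0.105859 + 0.0441167 ≈ 0.15 US gal.

0.15 US gallons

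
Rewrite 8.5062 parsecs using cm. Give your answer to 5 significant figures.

2.6247e+19 cm

1 pc = 3.08568e+18 cm.
So 8.5062 × 3.08568e+18 ≈ 2.6247e+19 cm.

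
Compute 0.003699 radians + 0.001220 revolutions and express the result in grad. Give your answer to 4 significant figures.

0.7235 gradians

0.003699 rad = 0.235486 grad and 0.001220 rev = 0.488000 grad.
0.235486 + 0.488000 ≈ 0.7235 grad.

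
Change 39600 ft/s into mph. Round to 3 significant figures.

1 ft/s = 0.681818 mph.
So 39600 × 0.681818 ≈ 27000 mph.

27000 miles per hour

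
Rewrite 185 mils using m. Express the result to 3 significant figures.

1 mil = 2.54000e-5 m.
185 × 2.54000e-5 ≈ 0.00470 m.

0.00470 m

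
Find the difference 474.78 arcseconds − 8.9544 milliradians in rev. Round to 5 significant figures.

-0.0010588 rev

474.78 arcsec = 0.000366343 rev and 8.9544 mrad = 0.00142514 rev.
0.000366343 − 0.00142514 ≈ -0.0010588 rev.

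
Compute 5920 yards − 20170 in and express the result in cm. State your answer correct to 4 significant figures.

5920 yd = 541325 cm and 20170 in = 51231.8 cm.
541325 − 51231.8 ≈ 490100 cm.

490100 cm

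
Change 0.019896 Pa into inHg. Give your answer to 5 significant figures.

5.8753 × 10^-6 inHg

1 Pa = 0.000295300 inHg.
0.019896 × 0.000295300 ≈ 5.8753 × 10^-6 inHg.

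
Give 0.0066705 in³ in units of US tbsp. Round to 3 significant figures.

0.00739 US tbsp

1 cubic inch = 1.10823 US tbsp.
Then 0.0066705 × 1.10823 ≈ 0.00739 US tbsp.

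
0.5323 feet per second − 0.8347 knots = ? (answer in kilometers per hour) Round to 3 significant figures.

-0.962 km/h

0.5323 ft/s = 0.584082 km/h and 0.8347 kn = 1.54586 km/h.
0.584082 − 1.54586 ≈ -0.962 km/h.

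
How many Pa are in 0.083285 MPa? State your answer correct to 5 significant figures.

83285 pascals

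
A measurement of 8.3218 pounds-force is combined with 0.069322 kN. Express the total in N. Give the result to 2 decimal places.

8.3218 lbf = 37.0172 N and 0.069322 kN = 69.3220 N.
37.0172 + 69.3220 ≈ 106.34 N.

106.34 newtons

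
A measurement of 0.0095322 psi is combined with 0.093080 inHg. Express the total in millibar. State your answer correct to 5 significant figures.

3.8093 mbar

0.0095322 psi = 0.657222 mbar and 0.093080 inHg = 3.15205 mbar.
0.657222 + 3.15205 ≈ 3.8093 mbar.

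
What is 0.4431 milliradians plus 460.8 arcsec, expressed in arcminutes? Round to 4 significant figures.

0.4431 mrad = 1.52327 arcmin and 460.8 arcsec = 7.68000 arcmin.
1.52327 + 7.68000 ≈ 9.203 arcmin.

9.203 arcminutes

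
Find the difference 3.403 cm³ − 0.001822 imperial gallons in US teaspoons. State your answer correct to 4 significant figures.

-0.9901 US teaspoons

3.403 cm³ = 0.690415 US tsp and 0.001822 imp gal = 1.68048 US tsp.
0.690415 − 1.68048 ≈ -0.9901 US tsp.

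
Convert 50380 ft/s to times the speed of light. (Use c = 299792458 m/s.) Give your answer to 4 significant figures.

5.122 × 10^-5 c

1 ft/s = 1.01670 × 10^-9 times the speed of light.
50380 × 1.01670 × 10^-9 ≈ 5.122 × 10^-5 c.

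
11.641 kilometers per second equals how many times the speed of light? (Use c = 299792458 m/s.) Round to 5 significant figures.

3.8830e-5 times the speed of light

1 kilometer per second = 3.33564e-6 c.
11.641 × 3.33564e-6 ≈ 3.8830e-5 c.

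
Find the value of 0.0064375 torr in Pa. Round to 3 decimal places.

0.858 Pa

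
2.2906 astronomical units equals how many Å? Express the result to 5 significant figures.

3.4267 × 10^21 Å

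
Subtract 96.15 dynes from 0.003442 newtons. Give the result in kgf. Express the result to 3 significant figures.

0.000253 kgf

0.003442 N = 0.000350986 kgf and 96.15 dyn = 9.80457 × 10^-5 kgf.
0.000350986 − 9.80457 × 10^-5 ≈ 0.000253 kgf.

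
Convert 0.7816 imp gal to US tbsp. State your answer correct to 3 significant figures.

240 US tbsp

1 imp gal = 307.443 US tbsp.
Thus 0.7816 × 307.443 ≈ 240 US tbsp.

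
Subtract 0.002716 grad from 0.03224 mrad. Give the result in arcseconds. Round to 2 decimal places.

0.03224 mrad = 6.64998 arcsec and 0.002716 grad = 8.79984 arcsec.
6.64998 − 8.79984 ≈ -2.15 arcsec.

-2.15 arcsec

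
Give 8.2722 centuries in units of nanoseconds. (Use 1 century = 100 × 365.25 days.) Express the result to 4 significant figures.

2.611e+19 nanoseconds

1 century = 3.15576e+18 nanoseconds.
Then 8.2722 × 3.15576e+18 ≈ 2.611e+19 ns.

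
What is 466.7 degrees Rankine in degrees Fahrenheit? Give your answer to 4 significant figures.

7.030 °F

°R = °F + 459.67.
Applying the formula gives 7.030 °F.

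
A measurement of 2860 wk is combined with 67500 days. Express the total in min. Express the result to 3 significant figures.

1.26e+8 min

2860 wk = 2.88288e+7 min and 67500 d = 9.72000e+7 min.
2.88288e+7 + 9.72000e+7 ≈ 1.26e+8 min.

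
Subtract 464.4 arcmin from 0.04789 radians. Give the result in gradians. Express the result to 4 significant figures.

-5.551 grad

0.04789 rad = 3.04877 grad and 464.4 arcmin = 8.60000 grad.
3.04877 − 8.60000 ≈ -5.551 grad.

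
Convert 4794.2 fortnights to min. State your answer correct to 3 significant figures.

9.67 × 10^7 min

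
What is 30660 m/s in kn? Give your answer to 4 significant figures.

1 meter per second = 1.94384 kn.
Thus 30660 × 1.94384 ≈ 59600 kn.

59600 kn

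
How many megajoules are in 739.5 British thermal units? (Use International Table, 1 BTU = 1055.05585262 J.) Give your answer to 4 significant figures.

0.7802 MJ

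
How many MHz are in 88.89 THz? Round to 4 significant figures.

1 THz = 1.00000e+6 MHz.
So 88.89 × 1.00000e+6 ≈ 8.889e+7 MHz.

8.889e+7 MHz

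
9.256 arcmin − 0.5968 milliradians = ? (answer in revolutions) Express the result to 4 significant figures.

9.256 arcmin = 0.000428519 rev and 0.5968 mrad = 9.49837 × 10^-5 rev.
0.000428519 − 9.49837 × 10^-5 ≈ 0.0003335 rev.

0.0003335 rev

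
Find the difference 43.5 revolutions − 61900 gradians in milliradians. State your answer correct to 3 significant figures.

43.5 rev = 273319 mrad and 61900 grad = 972323 mrad.
273319 − 972323 ≈ -699000 mrad.

-699000 mrad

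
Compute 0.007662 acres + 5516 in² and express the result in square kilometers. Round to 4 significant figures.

0.007662 acre = 3.10070e-5 km² and 5516 in² = 3.55870e-6 km².
3.10070e-5 + 3.55870e-6 ≈ 3.457e-5 km².

3.457e-5 km²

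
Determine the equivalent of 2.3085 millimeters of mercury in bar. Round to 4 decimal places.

1 millimeter of mercury = 0.00133322 bar.
Thus 2.3085 × 0.00133322 ≈ 0.0031 bar.

0.0031 bar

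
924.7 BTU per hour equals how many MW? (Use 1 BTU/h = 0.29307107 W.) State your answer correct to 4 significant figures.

1 BTU per hour = 2.93071e-7 MW.
924.7 × 2.93071e-7 ≈ 0.0002710 MW.

0.0002710 megawatts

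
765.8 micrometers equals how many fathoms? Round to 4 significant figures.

1 micrometer = 5.46807 × 10^-7 fathom.
765.8 × 5.46807 × 10^-7 ≈ 0.0004187 fathom.

0.0004187 fathom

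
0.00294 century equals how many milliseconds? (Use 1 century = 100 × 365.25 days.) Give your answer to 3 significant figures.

9.28e+9 ms

1 century = 3.15576e+12 ms.
Thus 0.00294 × 3.15576e+12 ≈ 9.28e+9 ms.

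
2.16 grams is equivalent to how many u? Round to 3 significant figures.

1.30e+24 atomic mass units

1 g = 6.02214e+23 atomic mass units.
Thus 2.16 × 6.02214e+23 ≈ 1.30e+24 u.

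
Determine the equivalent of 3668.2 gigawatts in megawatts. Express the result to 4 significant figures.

1 gigawatt = 1000.00 megawatts.
Thus 3668.2 × 1000.00 ≈ 3.668 × 10^6 MW.

3.668 × 10^6 MW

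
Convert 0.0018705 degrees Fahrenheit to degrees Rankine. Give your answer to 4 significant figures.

459.7 degrees Rankine

°R = °F + 459.67.
Applying the formula gives 459.7 °R.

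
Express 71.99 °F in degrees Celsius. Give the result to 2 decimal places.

°F = °C × 9/5 + 32.
Applying the formula gives 22.22 °C.

22.22 °C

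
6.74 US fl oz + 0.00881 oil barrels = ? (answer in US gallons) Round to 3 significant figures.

0.423 US gal

6.74 US fl oz = 0.05265625 US gal and 0.00881 bbl = 0.3700200 US gal.
0.05265625 + 0.3700200 ≈ 0.423 US gal.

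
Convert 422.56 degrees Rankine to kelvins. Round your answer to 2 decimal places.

°R = K × 9/5.
Applying the formula gives 234.76 K.

234.76 K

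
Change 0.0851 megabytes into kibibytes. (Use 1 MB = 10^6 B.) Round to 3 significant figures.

83.1 kibibytes

1 MB = 976.5625 kibibytes.
Then 0.0851 × 976.5625 ≈ 83.1 KiB.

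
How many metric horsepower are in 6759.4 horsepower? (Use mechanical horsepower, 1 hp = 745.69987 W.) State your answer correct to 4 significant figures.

6853 metric horsepower

1 hp = 1.01387 PS.
Thus 6759.4 × 1.01387 ≈ 6853 PS.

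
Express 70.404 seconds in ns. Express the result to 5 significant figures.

7.0404 × 10^10 ns

1 second = 1.00000 × 10^9 ns.
Then 70.404 × 1.00000 × 10^9 ≈ 7.0404 × 10^10 ns.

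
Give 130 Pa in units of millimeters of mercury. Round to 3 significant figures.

1 Pa = 0.00750062 mmHg.
130 × 0.00750062 ≈ 0.975 mmHg.

0.975 mmHg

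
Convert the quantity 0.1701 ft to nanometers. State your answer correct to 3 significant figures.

1 ft = 3.04800e+8 nm.
Thus 0.1701 × 3.04800e+8 ≈ 5.18e+7 nm.

5.18e+7 nm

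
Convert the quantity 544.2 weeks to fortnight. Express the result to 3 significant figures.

272 fortnights

1 week = 0.500000 fortnights.
Then 544.2 × 0.500000 ≈ 272 fortnight.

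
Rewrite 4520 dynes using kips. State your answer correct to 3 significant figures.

1.02 × 10^-5 kip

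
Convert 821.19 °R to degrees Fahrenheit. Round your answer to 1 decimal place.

°R = °F + 459.67.
Applying the formula gives 361.5 °F.

361.5 °F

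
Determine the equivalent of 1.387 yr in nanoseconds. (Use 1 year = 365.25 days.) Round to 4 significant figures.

4.377e+16 ns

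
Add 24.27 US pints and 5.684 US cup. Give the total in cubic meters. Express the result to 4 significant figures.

24.27 US pt = 0.0114840 m³ and 5.684 US cup = 0.00134477 m³.
0.0114840 + 0.00134477 ≈ 0.01283 m³.

0.01283 m³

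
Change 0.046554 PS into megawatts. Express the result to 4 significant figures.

3.424 × 10^-5 megawatts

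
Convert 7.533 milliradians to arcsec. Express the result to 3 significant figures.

1 milliradian = 206.265 arcseconds.
Thus 7.533 × 206.265 ≈ 1550 arcsec.

1550 arcseconds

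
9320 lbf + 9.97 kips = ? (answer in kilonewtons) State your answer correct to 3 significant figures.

85.8 kN

9320 lbf = 41.4574 kN and 9.97 kip = 44.3488 kN.
41.4574 + 44.3488 ≈ 85.8 kN.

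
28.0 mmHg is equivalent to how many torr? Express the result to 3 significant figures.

28.0 torr

1 mmHg = 1.00000 torr.
Thus 28.0 × 1.00000 ≈ 28.0 torr.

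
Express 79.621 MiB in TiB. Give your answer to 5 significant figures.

7.5933e-5 TiB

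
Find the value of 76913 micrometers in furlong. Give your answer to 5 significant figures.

0.00038233 furlong

1 micrometer = 4.97097e-9 furlongs.
Then 76913 × 4.97097e-9 ≈ 0.00038233 furlong.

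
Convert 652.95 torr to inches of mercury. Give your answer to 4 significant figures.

25.71 inHg

1 torr = 0.0393701 inHg.
652.95 × 0.0393701 ≈ 25.71 inHg.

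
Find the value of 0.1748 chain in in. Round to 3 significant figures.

138 inches

1 chain = 792.000 in.
So 0.1748 × 792.000 ≈ 138 in.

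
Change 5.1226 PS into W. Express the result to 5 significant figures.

3767.7 watts

1 metric horsepower = 735.499 W.
Thus 5.1226 × 735.499 ≈ 3767.7 W.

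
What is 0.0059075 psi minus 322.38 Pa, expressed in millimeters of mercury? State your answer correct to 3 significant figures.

-2.11 millimeters of mercury

0.0059075 psi = 0.305506 mmHg and 322.38 Pa = 2.41805 mmHg.
0.305506 − 2.41805 ≈ -2.11 mmHg.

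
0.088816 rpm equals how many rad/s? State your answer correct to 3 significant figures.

1 revolution per minute = 0.104720 rad/s.
Thus 0.088816 × 0.104720 ≈ 0.00930 rad/s.

0.00930 rad/s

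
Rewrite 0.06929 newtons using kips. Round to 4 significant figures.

1 newton = 0.000224809 kip.
Thus 0.06929 × 0.000224809 ≈ 1.558e-5 kip.

1.558e-5 kips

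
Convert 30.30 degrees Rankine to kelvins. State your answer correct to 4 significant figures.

°R = K × 9/5.
Applying the formula gives 16.83 K.

16.83 kelvins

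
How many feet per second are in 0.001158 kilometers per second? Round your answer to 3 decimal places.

1 kilometer per second = 3280.84 feet per second.
Thus 0.001158 × 3280.84 ≈ 3.799 ft/s.

3.799 ft/s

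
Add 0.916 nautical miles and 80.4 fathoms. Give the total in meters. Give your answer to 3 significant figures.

1840 m

0.916 nmi = 1696.43 m and 80.4 fathom = 147.036 m.
1696.43 + 147.036 ≈ 1840 m.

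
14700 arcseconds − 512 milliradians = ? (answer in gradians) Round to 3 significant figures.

-28.1 gradians

14700 arcsec = 4.53704 grad and 512 mrad = 32.5949 grad.
4.53704 − 32.5949 ≈ -28.1 grad.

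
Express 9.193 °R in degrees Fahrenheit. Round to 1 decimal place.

-450.5 °F

°R = °F + 459.67.
Applying the formula gives -450.5 °F.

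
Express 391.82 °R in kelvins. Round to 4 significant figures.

217.7 kelvins

°R = K × 9/5.
Applying the formula gives 217.7 K.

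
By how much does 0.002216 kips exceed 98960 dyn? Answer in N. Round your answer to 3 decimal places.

0.002216 kip = 9.85726 N and 98960 dyn = 0.989600 N.
9.85726 − 0.989600 ≈ 8.868 N.

8.868 newtons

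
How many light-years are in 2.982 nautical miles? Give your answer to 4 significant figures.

5.837e-13 ly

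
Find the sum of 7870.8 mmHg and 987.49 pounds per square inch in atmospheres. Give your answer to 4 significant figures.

7870.8 mmHg = 10.3563 atm and 987.49 psi = 67.1947 atm.
10.3563 + 67.1947 ≈ 77.55 atm.

77.55 atm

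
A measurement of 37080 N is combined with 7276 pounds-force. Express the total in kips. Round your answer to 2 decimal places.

15.61 kip

37080 N = 8.33592 kip and 7276 lbf = 7.27600 kip.
8.33592 + 7.27600 ≈ 15.61 kip.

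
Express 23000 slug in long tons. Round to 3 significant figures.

1 slug = 0.0143634 long tons.
So 23000 × 0.0143634 ≈ 330 long ton.

330 long ton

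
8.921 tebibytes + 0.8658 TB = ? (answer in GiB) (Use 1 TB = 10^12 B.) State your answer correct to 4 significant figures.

9941 gibibytes

8.921 TiB = 9135.10 GiB and 0.8658 TB = 806.339 GiB.
9135.10 + 806.339 ≈ 9941 GiB.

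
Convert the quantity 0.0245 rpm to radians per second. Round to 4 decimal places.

1 revolution per minute = 0.104720 radians per second.
So 0.0245 × 0.104720 ≈ 0.0026 rad/s.

0.0026 rad/s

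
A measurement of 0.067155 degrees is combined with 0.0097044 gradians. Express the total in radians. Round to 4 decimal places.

0.067155 ° = 0.00117208 rad and 0.0097044 grad = 0.000152436 rad.
0.00117208 + 0.000152436 ≈ 0.0013 rad.

0.0013 rad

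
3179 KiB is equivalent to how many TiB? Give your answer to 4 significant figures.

1 KiB = 9.31323 × 10^-10 TiB.
Then 3179 × 9.31323 × 10^-10 ≈ 2.961 × 10^-6 TiB.

2.961 × 10^-6 TiB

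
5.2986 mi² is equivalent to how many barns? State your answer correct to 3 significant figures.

1 square mile = 2.58999 × 10^34 barn.
5.2986 × 2.58999 × 10^34 ≈ 1.37 × 10^35 barn.

1.37 × 10^35 barns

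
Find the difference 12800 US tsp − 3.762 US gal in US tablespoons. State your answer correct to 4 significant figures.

3304 US tablespoons

12800 US tsp = 4266.67 US tbsp and 3.762 US gal = 963.072 US tbsp.
4266.67 − 963.072 ≈ 3304 US tbsp.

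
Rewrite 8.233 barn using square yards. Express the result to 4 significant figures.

1 barn = 1.19599e-28 square yards.
Thus 8.233 × 1.19599e-28 ≈ 9.847e-28 yd².

9.847e-28 yd²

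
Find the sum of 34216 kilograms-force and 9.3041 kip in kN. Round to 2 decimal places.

34216 kgf = 335.544 kN and 9.3041 kip = 41.3867 kN.
335.544 + 41.3867 ≈ 376.93 kN.

376.93 kilonewtons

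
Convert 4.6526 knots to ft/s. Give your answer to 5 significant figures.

7.8527 feet per second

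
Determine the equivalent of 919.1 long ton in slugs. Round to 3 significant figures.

64000 slug

1 long ton = 69.6213 slugs.
So 919.1 × 69.6213 ≈ 64000 slug.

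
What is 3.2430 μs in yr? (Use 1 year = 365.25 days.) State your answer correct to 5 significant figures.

1.0276 × 10^-13 yr

1 μs = 3.16881 × 10^-14 yr.
3.2430 × 3.16881 × 10^-14 ≈ 1.0276 × 10^-13 yr.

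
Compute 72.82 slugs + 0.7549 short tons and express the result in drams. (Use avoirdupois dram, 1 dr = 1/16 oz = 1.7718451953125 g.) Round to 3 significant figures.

986000 dr

72.82 slug = 599786 dr and 0.7549 short ton = 386509 dr.
599786 + 386509 ≈ 986000 dr.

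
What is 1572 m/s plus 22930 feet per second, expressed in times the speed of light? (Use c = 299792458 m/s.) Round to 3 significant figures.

2.86e-5 c

1572 m/s = 5.24363e-6 c and 22930 ft/s = 2.33130e-5 c.
5.24363e-6 + 2.33130e-5 ≈ 2.86e-5 c.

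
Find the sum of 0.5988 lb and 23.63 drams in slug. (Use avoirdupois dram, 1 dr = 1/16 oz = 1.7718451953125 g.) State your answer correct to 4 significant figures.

0.02148 slugs

0.5988 lb = 0.0186113 slug and 23.63 dr = 0.00286892 slug.
0.0186113 + 0.00286892 ≈ 0.02148 slug.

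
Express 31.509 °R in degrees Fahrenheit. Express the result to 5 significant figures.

°R = °F + 459.67.
Applying the formula gives -428.16 °F.

-428.16 °F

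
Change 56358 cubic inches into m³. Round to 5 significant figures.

1 cubic inch = 1.63871e-5 m³.
Then 56358 × 1.63871e-5 ≈ 0.92354 m³.

0.92354 cubic meters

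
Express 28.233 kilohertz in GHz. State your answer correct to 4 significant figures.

2.823 × 10^-5 gigahertz

1 kHz = 1.00000 × 10^-6 GHz.
28.233 × 1.00000 × 10^-6 ≈ 2.823 × 10^-5 GHz.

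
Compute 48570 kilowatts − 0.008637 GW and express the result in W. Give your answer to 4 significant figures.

3.993e+7 W

48570 kW = 4.85700e+7 W and 0.008637 GW = 8.63700e+6 W.
4.85700e+7 − 8.63700e+6 ≈ 3.993e+7 W.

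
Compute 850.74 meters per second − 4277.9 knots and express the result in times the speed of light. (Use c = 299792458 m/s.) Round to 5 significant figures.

-4.5031 × 10^-6 c

850.74 m/s = 2.83776 × 10^-6 c and 4277.9 kn = 7.34088 × 10^-6 c.
2.83776 × 10^-6 − 7.34088 × 10^-6 ≈ -4.5031 × 10^-6 c.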